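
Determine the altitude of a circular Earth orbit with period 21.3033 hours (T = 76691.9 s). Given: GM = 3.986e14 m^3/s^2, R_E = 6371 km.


T = 76691.9 s
r = (mu*T^2/(4*pi^2))^(1/3) = (3.986e14 * 76691.9^2 / (4*pi^2))^(1/3)
r = 3.9014453e+07 m = 39014.4526 km
alt = r - R_E = 39014.4526 - 6371 = 32643.4526 km

32643.4526 km


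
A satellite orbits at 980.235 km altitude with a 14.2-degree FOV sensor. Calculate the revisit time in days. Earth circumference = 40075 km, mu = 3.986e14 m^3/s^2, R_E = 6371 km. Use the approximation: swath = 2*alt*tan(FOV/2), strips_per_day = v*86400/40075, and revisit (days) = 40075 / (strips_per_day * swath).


swath = 2*980.235*tan(0.1239184) = 244.1894 km
v = sqrt(mu/r) = 7363.5713 m/s = 7.3636 km/s
strips/day = v*86400/40075 = 7.3636*86400/40075 = 15.8755
coverage/day = strips * swath = 15.8755 * 244.1894 = 3876.6411 km
revisit = 40075 / 3876.6411 = 10.3376 days

10.3376 days


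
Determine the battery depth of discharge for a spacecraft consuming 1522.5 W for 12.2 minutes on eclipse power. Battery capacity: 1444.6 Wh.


E_used = P * t / 60 = 1522.5 * 12.2 / 60 = 309.5750 Wh
DOD = E_used / E_total * 100 = 309.5750 / 1444.6 * 100
DOD = 21.4298 %

21.4298 %


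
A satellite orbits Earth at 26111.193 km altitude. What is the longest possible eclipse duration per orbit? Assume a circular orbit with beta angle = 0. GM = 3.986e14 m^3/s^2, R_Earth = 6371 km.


r = 32482.1930 km
T = 971.0196 min
Eclipse fraction = arcsin(R_E/r)/pi = arcsin(6371.0000/32482.1930)/pi
= arcsin(0.1961382)/pi = 0.06284013
Eclipse duration = 0.06284013 * 971.0196 = 61.0190 min

61.0190 minutes


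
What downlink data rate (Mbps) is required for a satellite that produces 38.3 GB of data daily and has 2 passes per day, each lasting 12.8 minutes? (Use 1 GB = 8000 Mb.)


total contact time = 2 * 12.8 * 60 = 1536.0000 s
data = 38.3 GB = 306400.0000 Mb
rate = 306400.0000 / 1536.0000 = 199.4792 Mbps

199.4792 Mbps


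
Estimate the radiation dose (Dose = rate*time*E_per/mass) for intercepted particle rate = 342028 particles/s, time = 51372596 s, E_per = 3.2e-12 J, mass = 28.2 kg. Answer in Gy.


Total energy deposited = rate * time * E_per
  = 342028 * 51372596 * 3.2e-12 = 56.2268 J
Dose = E_total / mass = 56.2268 / 28.2
Dose = 1.9939 Gy

1.9939 Gy


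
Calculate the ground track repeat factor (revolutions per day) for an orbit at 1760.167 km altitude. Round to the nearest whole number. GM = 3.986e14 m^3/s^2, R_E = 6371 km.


r = 8.131167e+06 m
T = 2*pi*sqrt(r^3/mu) = 7296.9361 s = 121.6156 min
revs/day = 1440 / 121.6156 = 11.8406
Rounded: 12 revolutions per day

12 revolutions per day


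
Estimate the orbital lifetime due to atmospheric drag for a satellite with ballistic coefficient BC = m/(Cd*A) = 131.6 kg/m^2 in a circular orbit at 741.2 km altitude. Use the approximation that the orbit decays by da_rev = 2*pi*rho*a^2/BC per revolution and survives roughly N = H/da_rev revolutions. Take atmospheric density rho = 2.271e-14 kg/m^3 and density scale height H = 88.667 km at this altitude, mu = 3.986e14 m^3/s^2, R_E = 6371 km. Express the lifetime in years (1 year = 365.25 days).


a = R_E + alt = 7112.2000 km = 7.1122e+06 m
da_rev = 2*pi*rho*a^2/BC = 2*pi*2.271e-14*(7.1122e+06)^2/131.6 = 0.0548465147 m per revolution
N = H/da_rev = 88667.0000 m / 0.0548465147 m = 1.6166387e+06 revolutions
P = 2*pi*sqrt(a^3/mu) = 5969.2142 s
lifetime = N*P = 1.6166387e+06 * 5969.2142 = 9.6500629e+09 s = 111690.5423 days
years = 111690.5423 / 365.25 = 305.7920 years

305.7920 years


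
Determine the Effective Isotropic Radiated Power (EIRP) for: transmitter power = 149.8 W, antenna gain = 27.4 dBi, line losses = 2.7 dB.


Pt = 149.8 W = 21.7551 dBW
EIRP = Pt_dBW + Gt - losses = 21.7551 + 27.4 - 2.7 = 46.4551 dBW

46.4551 dBW


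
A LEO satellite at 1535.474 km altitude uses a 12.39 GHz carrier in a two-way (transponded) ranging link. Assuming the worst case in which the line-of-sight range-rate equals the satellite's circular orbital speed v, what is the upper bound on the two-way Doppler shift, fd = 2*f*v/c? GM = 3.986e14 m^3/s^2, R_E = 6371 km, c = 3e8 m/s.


r = 7.906474e+06 m
v = sqrt(mu/r) = 7100.3086 m/s (worst-case radial velocity)
f = 12.39 GHz = 1.239e+10 Hz
fd = 2*f*v/c = 2*1.239e+10*7100.3086/3.0e+08
fd = 586485.4887 Hz

586485.4887 Hz


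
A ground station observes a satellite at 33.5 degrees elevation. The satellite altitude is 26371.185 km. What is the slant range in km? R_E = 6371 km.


h = 26371.185 km, el = 33.5 deg
d = -R_E*sin(el) + sqrt((R_E*sin(el))^2 + 2*R_E*h + h^2)
d = -6371.0000*sin(0.5846853) + sqrt((6371.0000*0.551937)^2 + 2*6371.0000*26371.185 + 26371.185^2)
d = 28791.9062 km

28791.9062 km


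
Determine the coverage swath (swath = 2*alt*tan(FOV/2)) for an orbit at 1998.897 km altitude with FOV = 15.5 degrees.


FOV = 15.5 deg = 0.270526 rad
swath = 2 * alt * tan(FOV/2) = 2 * 1998.897 * tan(0.135263)
swath = 2 * 1998.897 * 0.136094
swath = 544.0759 km

544.0759 km


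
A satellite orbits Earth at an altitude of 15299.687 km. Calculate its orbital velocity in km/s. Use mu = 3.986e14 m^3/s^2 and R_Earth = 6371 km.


r = R_E + alt = 6371.0 + 15299.687 = 21670.6870 km = 2.1670687e+07 m
v = sqrt(mu/r) = sqrt(3.986e14 / 2.1670687e+07) = 4288.7656 m/s = 4.2888 km/s

4.2888 km/s


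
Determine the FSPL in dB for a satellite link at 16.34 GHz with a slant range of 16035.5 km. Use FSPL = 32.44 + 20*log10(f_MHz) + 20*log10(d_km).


f = 16.34 GHz = 16340.0000 MHz
d = 16035.5 km
FSPL = 32.44 + 20*log10(16340.0000) + 20*log10(16035.5)
FSPL = 32.44 + 84.2650 + 84.1017
FSPL = 200.8067 dB

200.8067 dB


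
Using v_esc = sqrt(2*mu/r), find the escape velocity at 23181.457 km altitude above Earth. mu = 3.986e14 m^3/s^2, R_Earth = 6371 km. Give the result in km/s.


r = 6371.0 + 23181.457 = 29552.4570 km = 2.9552457e+07 m
v_esc = sqrt(2*mu/r) = sqrt(2*3.986e14 / 2.9552457e+07)
v_esc = 5193.8194 m/s = 5.1938 km/s

5.1938 km/s


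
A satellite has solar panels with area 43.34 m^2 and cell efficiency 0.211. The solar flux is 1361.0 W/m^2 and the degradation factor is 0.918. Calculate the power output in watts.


P = area * eta * S * degradation
P = 43.34 * 0.211 * 1361.0 * 0.918
P = 11425.4199 W

11425.4199 W


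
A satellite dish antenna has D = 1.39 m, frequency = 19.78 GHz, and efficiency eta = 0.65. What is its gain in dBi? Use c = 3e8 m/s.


lambda = c/f = 3e8 / 1.978e+10 = 0.01516684 m
G = eta*(pi*D/lambda)^2 = 0.65*(pi*1.39/0.01516684)^2
G = 53883.1241 (linear)
G = 10*log10(53883.1241) = 47.3145 dBi

47.3145 dBi


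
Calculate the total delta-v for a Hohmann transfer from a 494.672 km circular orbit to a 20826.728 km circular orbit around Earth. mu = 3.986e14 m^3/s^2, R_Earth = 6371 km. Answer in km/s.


r1 = 6865.6720 km = 6.865672e+06 m
r2 = 27197.7280 km = 2.7197728e+07 m
dv1 = sqrt(mu/r1)*(sqrt(2*r2/(r1+r2)) - 1) = 2009.1172 m/s
dv2 = sqrt(mu/r2)*(1 - sqrt(2*r1/(r1+r2))) = 1397.6604 m/s
total dv = |dv1| + |dv2| = 2009.1172 + 1397.6604 = 3406.7776 m/s = 3.4068 km/s

3.4068 km/s


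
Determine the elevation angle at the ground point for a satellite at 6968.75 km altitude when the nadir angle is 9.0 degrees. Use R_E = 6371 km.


r = R_E + alt = 13339.7500 km
Law of sines in the satellite / Earth-center / ground-point triangle:
  sin(nadir)/R_E = sin(90 + el)/r  =>  cos(el) = (r/R_E)*sin(nadir)
cos(el) = (13339.7500 / 6371.0000) * sin(9.0 deg) = 0.3275462
el = arccos(0.3275462) = 70.8801 deg
(Earth-central angle = 90 - nadir - el = 10.1199 deg)

70.8801 degrees


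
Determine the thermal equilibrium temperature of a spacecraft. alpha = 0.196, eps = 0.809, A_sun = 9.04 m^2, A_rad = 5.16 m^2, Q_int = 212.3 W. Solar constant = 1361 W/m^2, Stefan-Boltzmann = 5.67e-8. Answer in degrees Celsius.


Numerator = alpha*S*A_sun + Q_int = 0.196*1361*9.04 + 212.3 = 2623.7742 W
Denominator = eps*sigma*A_rad = 0.809*5.67e-8*5.16 = 2.3669075e-07 W/K^4
T^4 = 1.1085242e+10 K^4
T = 324.4788 K = 51.3288 C

51.3288 degrees Celsius


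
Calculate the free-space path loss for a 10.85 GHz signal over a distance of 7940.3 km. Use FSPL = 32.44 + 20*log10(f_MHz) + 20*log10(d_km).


f = 10.85 GHz = 10850.0000 MHz
d = 7940.3 km
FSPL = 32.44 + 20*log10(10850.0000) + 20*log10(7940.3)
FSPL = 32.44 + 80.7086 + 77.9967
FSPL = 191.1453 dB

191.1453 dB


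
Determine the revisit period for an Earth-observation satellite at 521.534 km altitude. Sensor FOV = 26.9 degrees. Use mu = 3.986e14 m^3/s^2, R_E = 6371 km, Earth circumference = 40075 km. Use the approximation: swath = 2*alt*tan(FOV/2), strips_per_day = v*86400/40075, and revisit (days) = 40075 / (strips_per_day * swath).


swath = 2*521.534*tan(0.2347468) = 249.4560 km
v = sqrt(mu/r) = 7604.6493 m/s = 7.6046 km/s
strips/day = v*86400/40075 = 7.6046*86400/40075 = 16.3953
coverage/day = strips * swath = 16.3953 * 249.4560 = 4089.9056 km
revisit = 40075 / 4089.9056 = 9.7985 days

9.7985 days


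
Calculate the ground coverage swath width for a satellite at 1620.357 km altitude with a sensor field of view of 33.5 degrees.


FOV = 33.5 deg = 0.5846853 rad
swath = 2 * alt * tan(FOV/2) = 2 * 1620.357 * tan(0.2923426)
swath = 2 * 1620.357 * 0.3009658
swath = 975.3442 km

975.3442 km


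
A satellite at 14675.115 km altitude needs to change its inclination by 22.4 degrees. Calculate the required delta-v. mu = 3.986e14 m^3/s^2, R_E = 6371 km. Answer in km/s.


r = 21046.1150 km = 2.1046115e+07 m
V = sqrt(mu/r) = 4351.9378 m/s
di = 22.4 deg = 0.3909538 rad
dV = 2*V*sin(di/2) = 2*4351.9378*sin(0.1954769)
dV = 1690.5916 m/s = 1.6906 km/s

1.6906 km/s


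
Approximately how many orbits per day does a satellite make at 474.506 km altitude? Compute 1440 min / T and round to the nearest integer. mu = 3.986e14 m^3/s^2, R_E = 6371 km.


r = 6.845506e+06 m
T = 2*pi*sqrt(r^3/mu) = 5636.6303 s = 93.9438 min
revs/day = 1440 / 93.9438 = 15.3283
Rounded: 15 revolutions per day

15 revolutions per day


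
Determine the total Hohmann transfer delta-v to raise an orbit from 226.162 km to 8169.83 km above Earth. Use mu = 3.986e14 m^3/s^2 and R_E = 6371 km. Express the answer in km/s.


r1 = 6597.1620 km = 6.597162e+06 m
r2 = 14540.8300 km = 1.454083e+07 m
dv1 = sqrt(mu/r1)*(sqrt(2*r2/(r1+r2)) - 1) = 1344.3076 m/s
dv2 = sqrt(mu/r2)*(1 - sqrt(2*r1/(r1+r2))) = 1099.1655 m/s
total dv = |dv1| + |dv2| = 1344.3076 + 1099.1655 = 2443.4731 m/s = 2.4435 km/s

2.4435 km/s


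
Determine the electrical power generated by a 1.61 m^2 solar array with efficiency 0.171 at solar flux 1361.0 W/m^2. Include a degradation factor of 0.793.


P = area * eta * S * degradation
P = 1.61 * 0.171 * 1361.0 * 0.793
P = 297.1346 W

297.1346 W


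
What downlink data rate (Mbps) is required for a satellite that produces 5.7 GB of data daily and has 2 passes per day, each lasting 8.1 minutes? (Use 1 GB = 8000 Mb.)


total contact time = 2 * 8.1 * 60 = 972.0000 s
data = 5.7 GB = 45600.0000 Mb
rate = 45600.0000 / 972.0000 = 46.9136 Mbps

46.9136 Mbps


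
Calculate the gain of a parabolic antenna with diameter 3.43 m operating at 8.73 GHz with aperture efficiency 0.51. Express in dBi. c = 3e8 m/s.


lambda = c/f = 3e8 / 8.73e+09 = 0.03436426 m
G = eta*(pi*D/lambda)^2 = 0.51*(pi*3.43/0.03436426)^2
G = 50146.9056 (linear)
G = 10*log10(50146.9056) = 47.0024 dBi

47.0024 dBi


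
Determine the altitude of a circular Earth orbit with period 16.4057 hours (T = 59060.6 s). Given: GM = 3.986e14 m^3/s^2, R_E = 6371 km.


T = 59060.6 s
r = (mu*T^2/(4*pi^2))^(1/3) = (3.986e14 * 59060.6^2 / (4*pi^2))^(1/3)
r = 3.2778652e+07 m = 32778.6520 km
alt = r - R_E = 32778.6520 - 6371 = 26407.6520 km

26407.6520 km


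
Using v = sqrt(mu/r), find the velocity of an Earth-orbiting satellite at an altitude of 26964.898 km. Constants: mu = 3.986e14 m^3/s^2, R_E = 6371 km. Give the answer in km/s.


r = R_E + alt = 6371.0 + 26964.898 = 33335.8980 km = 3.3335898e+07 m
v = sqrt(mu/r) = sqrt(3.986e14 / 3.3335898e+07) = 3457.9011 m/s = 3.4579 km/s

3.4579 km/s


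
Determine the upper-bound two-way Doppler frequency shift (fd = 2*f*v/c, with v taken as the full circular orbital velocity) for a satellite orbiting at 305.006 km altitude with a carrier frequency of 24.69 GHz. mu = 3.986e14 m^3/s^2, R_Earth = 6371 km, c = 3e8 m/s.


r = 6.676006e+06 m
v = sqrt(mu/r) = 7726.9889 m/s (worst-case radial velocity)
f = 24.69 GHz = 2.469e+10 Hz
fd = 2*f*v/c = 2*2.469e+10*7726.9889/3.0e+08
fd = 1.2718624e+06 Hz

1.2719e+06 Hz


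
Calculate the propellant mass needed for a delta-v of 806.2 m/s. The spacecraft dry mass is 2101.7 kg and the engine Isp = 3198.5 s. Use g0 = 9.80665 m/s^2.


ve = Isp * g0 = 3198.5 * 9.80665 = 31366.570025 m/s
mass ratio = exp(dv/ve) = exp(806.2/31366.570025) = 1.02603568
m_prop = m_dry * (mr - 1) = 2101.7 * (1.02603568 - 1)
m_prop = 54.7192 kg

54.7192 kg


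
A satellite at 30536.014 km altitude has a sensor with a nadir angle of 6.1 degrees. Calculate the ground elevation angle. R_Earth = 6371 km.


r = R_E + alt = 36907.0140 km
Law of sines in the satellite / Earth-center / ground-point triangle:
  sin(nadir)/R_E = sin(90 + el)/r  =>  cos(el) = (r/R_E)*sin(nadir)
cos(el) = (36907.0140 / 6371.0000) * sin(6.1 deg) = 0.6155846
el = arccos(0.6155846) = 52.0056 deg
(Earth-central angle = 90 - nadir - el = 31.8944 deg)

52.0056 degrees


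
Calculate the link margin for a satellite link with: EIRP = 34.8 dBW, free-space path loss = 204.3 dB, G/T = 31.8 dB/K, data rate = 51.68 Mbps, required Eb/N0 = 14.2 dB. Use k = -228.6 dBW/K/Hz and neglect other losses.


C/N0 = EIRP - FSPL + G/T - k = 34.8 - 204.3 + 31.8 - (-228.6)
C/N0 = 90.9000 dB-Hz
R_b = 51.68 Mbps = 5.168e+07 bps -> 10*log10(R_b) = 77.1332 dB-Hz
Eb/N0 = C/N0 - 10*log10(R_b) = 90.9000 - 77.1332 = 13.7668 dB
Margin = Eb/N0 - Eb/N0_req = 13.7668 - 14.2 = -0.433225 dB (negative margin: link does not close)

-0.4332 dB


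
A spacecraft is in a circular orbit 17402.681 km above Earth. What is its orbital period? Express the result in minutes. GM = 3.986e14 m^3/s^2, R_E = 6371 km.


r = 23773.6810 km = 2.3773681e+07 m
T = 2*pi*sqrt(r^3/mu) = 2*pi*sqrt(1.3436597e+22 / 3.986e14)
T = 36480.0872 s = 608.0015 min

608.0015 minutes


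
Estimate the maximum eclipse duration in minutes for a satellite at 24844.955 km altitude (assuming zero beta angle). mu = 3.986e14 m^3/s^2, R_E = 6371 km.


r = 31215.9550 km
T = 914.7974 min
Eclipse fraction = arcsin(R_E/r)/pi = arcsin(6371.0000/31215.9550)/pi
= arcsin(0.2040943)/pi = 0.06542493
Eclipse duration = 0.06542493 * 914.7974 = 59.8506 min

59.8506 minutes


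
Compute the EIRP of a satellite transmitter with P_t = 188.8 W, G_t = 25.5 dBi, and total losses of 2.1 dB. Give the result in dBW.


Pt = 188.8 W = 22.7600 dBW
EIRP = Pt_dBW + Gt - losses = 22.7600 + 25.5 - 2.1 = 46.1600 dBW

46.1600 dBW


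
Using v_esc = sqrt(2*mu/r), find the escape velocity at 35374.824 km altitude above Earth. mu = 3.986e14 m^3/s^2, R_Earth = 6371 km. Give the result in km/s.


r = 6371.0 + 35374.824 = 41745.8240 km = 4.1745824e+07 m
v_esc = sqrt(2*mu/r) = sqrt(2*3.986e14 / 4.1745824e+07)
v_esc = 4369.9566 m/s = 4.3700 km/s

4.3700 km/s


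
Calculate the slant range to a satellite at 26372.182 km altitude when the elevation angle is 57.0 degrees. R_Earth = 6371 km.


h = 26372.182 km, el = 57.0 deg
d = -R_E*sin(el) + sqrt((R_E*sin(el))^2 + 2*R_E*h + h^2)
d = -6371.0000*sin(0.9948377) + sqrt((6371.0000*0.8386706)^2 + 2*6371.0000*26372.182 + 26372.182^2)
d = 27215.6350 km

27215.6350 km


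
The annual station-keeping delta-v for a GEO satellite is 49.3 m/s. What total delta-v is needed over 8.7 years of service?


dV = rate * years = 49.3 * 8.7
dV = 428.9100 m/s

428.9100 m/s


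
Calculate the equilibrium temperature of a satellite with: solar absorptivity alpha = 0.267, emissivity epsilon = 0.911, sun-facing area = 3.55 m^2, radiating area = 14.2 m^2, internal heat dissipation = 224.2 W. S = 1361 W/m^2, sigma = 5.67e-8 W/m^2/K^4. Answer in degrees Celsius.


Numerator = alpha*S*A_sun + Q_int = 0.267*1361*3.55 + 224.2 = 1514.2239 W
Denominator = eps*sigma*A_rad = 0.911*5.67e-8*14.2 = 7.3348254e-07 W/K^4
T^4 = 2.0644307e+09 K^4
T = 213.1572 K = -59.9928 C

-59.9928 degrees Celsius


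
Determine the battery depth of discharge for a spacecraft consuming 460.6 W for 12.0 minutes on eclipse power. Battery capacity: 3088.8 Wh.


E_used = P * t / 60 = 460.6 * 12.0 / 60 = 92.1200 Wh
DOD = E_used / E_total * 100 = 92.1200 / 3088.8 * 100
DOD = 2.9824 %

2.9824 %


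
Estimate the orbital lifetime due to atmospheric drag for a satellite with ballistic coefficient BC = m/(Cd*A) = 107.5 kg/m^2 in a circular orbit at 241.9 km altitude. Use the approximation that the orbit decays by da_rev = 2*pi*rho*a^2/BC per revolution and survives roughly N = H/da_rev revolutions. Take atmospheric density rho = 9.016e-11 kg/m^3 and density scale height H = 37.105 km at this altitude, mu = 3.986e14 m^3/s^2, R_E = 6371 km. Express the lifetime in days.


a = R_E + alt = 6612.9000 km = 6.6129e+06 m
da_rev = 2*pi*rho*a^2/BC = 2*pi*9.016e-11*(6.6129e+06)^2/107.5 = 230.446023 m per revolution
N = H/da_rev = 37105.0000 m / 230.446023 m = 161.0138 revolutions
P = 2*pi*sqrt(a^3/mu) = 5351.7911 s
lifetime = N*P = 161.0138 * 5351.7911 = 861712.4591 s = 9.9735 days

9.9735 days


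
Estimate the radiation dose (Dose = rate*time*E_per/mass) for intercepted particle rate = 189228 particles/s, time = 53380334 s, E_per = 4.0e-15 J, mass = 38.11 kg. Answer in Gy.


Total energy deposited = rate * time * E_per
  = 189228 * 53380334 * 4.0e-15 = 0.04040422 J
Dose = E_total / mass = 0.04040422 / 38.11
Dose = 0.0010602 Gy

0.0011 Gy


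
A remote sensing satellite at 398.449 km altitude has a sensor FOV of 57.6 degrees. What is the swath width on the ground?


FOV = 57.6 deg = 1.0053 rad
swath = 2 * alt * tan(FOV/2) = 2 * 398.449 * tan(0.5026548)
swath = 2 * 398.449 * 0.5497547
swath = 438.0984 km

438.0984 km


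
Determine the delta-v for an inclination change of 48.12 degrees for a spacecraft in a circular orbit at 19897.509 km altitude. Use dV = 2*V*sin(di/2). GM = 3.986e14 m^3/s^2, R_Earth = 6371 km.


r = 26268.5090 km = 2.6268509e+07 m
V = sqrt(mu/r) = 3895.3899 m/s
di = 48.12 deg = 0.8398524 rad
dV = 2*V*sin(di/2) = 2*3895.3899*sin(0.4199262)
dV = 3176.2470 m/s = 3.1762 km/s

3.1762 km/s


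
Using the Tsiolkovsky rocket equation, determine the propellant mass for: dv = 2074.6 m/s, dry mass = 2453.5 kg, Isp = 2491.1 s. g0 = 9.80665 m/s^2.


ve = Isp * g0 = 2491.1 * 9.80665 = 24429.345815 m/s
mass ratio = exp(dv/ve) = exp(2074.6/24429.345815) = 1.08863264
m_prop = m_dry * (mr - 1) = 2453.5 * (1.08863264 - 1)
m_prop = 217.4602 kg

217.4602 kg


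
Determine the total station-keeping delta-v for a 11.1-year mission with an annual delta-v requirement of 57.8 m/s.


dV = rate * years = 57.8 * 11.1
dV = 641.5800 m/s

641.5800 m/s


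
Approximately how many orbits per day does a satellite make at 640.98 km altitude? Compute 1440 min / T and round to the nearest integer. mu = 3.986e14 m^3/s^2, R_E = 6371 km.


r = 7.01198e+06 m
T = 2*pi*sqrt(r^3/mu) = 5843.4889 s = 97.3915 min
revs/day = 1440 / 97.3915 = 14.7857
Rounded: 15 revolutions per day

15 revolutions per day


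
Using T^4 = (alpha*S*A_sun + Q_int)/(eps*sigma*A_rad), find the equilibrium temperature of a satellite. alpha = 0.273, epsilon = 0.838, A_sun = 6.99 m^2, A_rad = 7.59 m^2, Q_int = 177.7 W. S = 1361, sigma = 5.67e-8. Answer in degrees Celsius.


Numerator = alpha*S*A_sun + Q_int = 0.273*1361*6.99 + 177.7 = 2774.8555 W
Denominator = eps*sigma*A_rad = 0.838*5.67e-8*7.59 = 3.6063581e-07 W/K^4
T^4 = 7.6943425e+09 K^4
T = 296.1712 K = 23.0212 C

23.0212 degrees Celsius


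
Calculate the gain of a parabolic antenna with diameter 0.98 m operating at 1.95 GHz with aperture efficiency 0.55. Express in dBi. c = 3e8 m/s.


lambda = c/f = 3e8 / 1.95e+09 = 0.1538462 m
G = eta*(pi*D/lambda)^2 = 0.55*(pi*0.98/0.1538462)^2
G = 220.2629 (linear)
G = 10*log10(220.2629) = 23.4294 dBi

23.4294 dBi


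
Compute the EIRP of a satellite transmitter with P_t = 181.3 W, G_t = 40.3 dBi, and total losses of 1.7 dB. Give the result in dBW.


Pt = 181.3 W = 22.5840 dBW
EIRP = Pt_dBW + Gt - losses = 22.5840 + 40.3 - 1.7 = 61.1840 dBW

61.1840 dBW


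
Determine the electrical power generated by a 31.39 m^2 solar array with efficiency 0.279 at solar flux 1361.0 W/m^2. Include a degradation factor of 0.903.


P = area * eta * S * degradation
P = 31.39 * 0.279 * 1361.0 * 0.903
P = 10763.1996 W

10763.1996 W


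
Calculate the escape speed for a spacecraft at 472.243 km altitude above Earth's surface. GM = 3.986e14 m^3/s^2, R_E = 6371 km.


r = 6371.0 + 472.243 = 6843.2430 km = 6.843243e+06 m
v_esc = sqrt(2*mu/r) = sqrt(2*3.986e14 / 6.843243e+06)
v_esc = 10793.2606 m/s = 10.7933 km/s

10.7933 km/s


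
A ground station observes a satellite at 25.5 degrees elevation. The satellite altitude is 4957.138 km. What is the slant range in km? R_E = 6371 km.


h = 4957.138 km, el = 25.5 deg
d = -R_E*sin(el) + sqrt((R_E*sin(el))^2 + 2*R_E*h + h^2)
d = -6371.0000*sin(0.445059) + sqrt((6371.0000*0.4305111)^2 + 2*6371.0000*4957.138 + 4957.138^2)
d = 7017.3340 km

7017.3340 km


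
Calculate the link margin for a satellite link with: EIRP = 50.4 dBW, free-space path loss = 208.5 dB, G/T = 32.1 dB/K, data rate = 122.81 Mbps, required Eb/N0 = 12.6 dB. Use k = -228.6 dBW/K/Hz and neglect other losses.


C/N0 = EIRP - FSPL + G/T - k = 50.4 - 208.5 + 32.1 - (-228.6)
C/N0 = 102.6000 dB-Hz
R_b = 122.81 Mbps = 1.2281e+08 bps -> 10*log10(R_b) = 80.8923 dB-Hz
Eb/N0 = C/N0 - 10*log10(R_b) = 102.6000 - 80.8923 = 21.7077 dB
Margin = Eb/N0 - Eb/N0_req = 21.7077 - 12.6 = 9.1077 dB (link closes)

9.1077 dB


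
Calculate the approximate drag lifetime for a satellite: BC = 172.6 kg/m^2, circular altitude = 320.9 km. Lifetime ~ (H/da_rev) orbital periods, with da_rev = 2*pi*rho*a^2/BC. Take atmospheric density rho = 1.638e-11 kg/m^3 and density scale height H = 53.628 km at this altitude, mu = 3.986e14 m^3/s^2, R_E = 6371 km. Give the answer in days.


a = R_E + alt = 6691.9000 km = 6.6919e+06 m
da_rev = 2*pi*rho*a^2/BC = 2*pi*1.638e-11*(6.6919e+06)^2/172.6 = 26.702496 m per revolution
N = H/da_rev = 53628.0000 m / 26.702496 m = 2008.3516 revolutions
P = 2*pi*sqrt(a^3/mu) = 5447.9785 s
lifetime = N*P = 2008.3516 * 5447.9785 = 1.0941456e+07 s = 126.6372 days

126.6372 days


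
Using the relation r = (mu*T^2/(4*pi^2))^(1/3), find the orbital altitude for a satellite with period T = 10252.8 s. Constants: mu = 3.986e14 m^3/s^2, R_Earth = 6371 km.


T = 10252.8 s
r = (mu*T^2/(4*pi^2))^(1/3) = (3.986e14 * 10252.8^2 / (4*pi^2))^(1/3)
r = 1.0200486e+07 m = 10200.4855 km
alt = r - R_E = 10200.4855 - 6371 = 3829.4855 km

3829.4855 km


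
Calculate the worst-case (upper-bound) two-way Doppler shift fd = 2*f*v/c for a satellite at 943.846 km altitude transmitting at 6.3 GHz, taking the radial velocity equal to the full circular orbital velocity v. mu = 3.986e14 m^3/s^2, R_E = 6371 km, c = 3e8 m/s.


r = 7.314846e+06 m
v = sqrt(mu/r) = 7381.8642 m/s (worst-case radial velocity)
f = 6.3 GHz = 6.3e+09 Hz
fd = 2*f*v/c = 2*6.3e+09*7381.8642/3.0e+08
fd = 310038.2979 Hz

310038.2979 Hz


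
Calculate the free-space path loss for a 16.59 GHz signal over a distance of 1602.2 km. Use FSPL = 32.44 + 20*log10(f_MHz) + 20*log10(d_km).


f = 16.59 GHz = 16590.0000 MHz
d = 1602.2 km
FSPL = 32.44 + 20*log10(16590.0000) + 20*log10(1602.2)
FSPL = 32.44 + 84.3969 + 64.0943
FSPL = 180.9313 dB

180.9313 dB


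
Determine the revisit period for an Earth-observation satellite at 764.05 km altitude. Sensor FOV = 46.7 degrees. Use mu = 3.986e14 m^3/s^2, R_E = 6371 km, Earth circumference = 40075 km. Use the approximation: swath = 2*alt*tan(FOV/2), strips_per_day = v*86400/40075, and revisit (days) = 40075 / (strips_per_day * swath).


swath = 2*764.05*tan(0.4075344) = 659.6853 km
v = sqrt(mu/r) = 7474.2933 m/s = 7.4743 km/s
strips/day = v*86400/40075 = 7.4743*86400/40075 = 16.1143
coverage/day = strips * swath = 16.1143 * 659.6853 = 10630.3397 km
revisit = 40075 / 10630.3397 = 3.7699 days

3.7699 days


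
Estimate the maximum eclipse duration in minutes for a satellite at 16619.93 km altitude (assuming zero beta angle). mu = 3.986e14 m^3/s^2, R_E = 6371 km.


r = 22990.9300 km
T = 578.2222 min
Eclipse fraction = arcsin(R_E/r)/pi = arcsin(6371.0000/22990.9300)/pi
= arcsin(0.2771093)/pi = 0.0893764
Eclipse duration = 0.0893764 * 578.2222 = 51.6794 min

51.6794 minutes


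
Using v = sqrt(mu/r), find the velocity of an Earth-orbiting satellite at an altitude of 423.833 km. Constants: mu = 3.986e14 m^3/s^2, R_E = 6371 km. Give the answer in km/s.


r = R_E + alt = 6371.0 + 423.833 = 6794.8330 km = 6.794833e+06 m
v = sqrt(mu/r) = sqrt(3.986e14 / 6.794833e+06) = 7659.1267 m/s = 7.6591 km/s

7.6591 km/s


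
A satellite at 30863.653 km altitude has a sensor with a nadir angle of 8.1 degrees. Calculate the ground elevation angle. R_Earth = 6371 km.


r = R_E + alt = 37234.6530 km
Law of sines in the satellite / Earth-center / ground-point triangle:
  sin(nadir)/R_E = sin(90 + el)/r  =>  cos(el) = (r/R_E)*sin(nadir)
cos(el) = (37234.6530 / 6371.0000) * sin(8.1 deg) = 0.8234827
el = arccos(0.8234827) = 34.5650 deg
(Earth-central angle = 90 - nadir - el = 47.3350 deg)

34.5650 degrees


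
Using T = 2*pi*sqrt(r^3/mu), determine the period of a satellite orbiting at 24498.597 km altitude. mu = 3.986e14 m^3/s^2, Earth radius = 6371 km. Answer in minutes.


r = 30869.5970 km = 3.0869597e+07 m
T = 2*pi*sqrt(r^3/mu) = 2*pi*sqrt(2.9416627e+22 / 3.986e14)
T = 53976.8655 s = 899.6144 min

899.6144 minutes


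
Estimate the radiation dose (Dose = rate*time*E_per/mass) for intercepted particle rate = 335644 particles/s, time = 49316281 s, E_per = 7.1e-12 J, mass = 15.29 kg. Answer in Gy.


Total energy deposited = rate * time * E_per
  = 335644 * 49316281 * 7.1e-12 = 117.5243 J
Dose = E_total / mass = 117.5243 / 15.29
Dose = 7.6863 Gy

7.6863 Gy


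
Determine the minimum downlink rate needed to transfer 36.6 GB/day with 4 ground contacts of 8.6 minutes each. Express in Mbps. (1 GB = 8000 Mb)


total contact time = 4 * 8.6 * 60 = 2064.0000 s
data = 36.6 GB = 292800.0000 Mb
rate = 292800.0000 / 2064.0000 = 141.8605 Mbps

141.8605 Mbps


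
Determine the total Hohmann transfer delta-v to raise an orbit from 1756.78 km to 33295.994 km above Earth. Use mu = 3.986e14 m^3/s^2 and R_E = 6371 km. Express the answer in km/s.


r1 = 8127.7800 km = 8.12778e+06 m
r2 = 39666.9940 km = 3.9666994e+07 m
dv1 = sqrt(mu/r1)*(sqrt(2*r2/(r1+r2)) - 1) = 2019.4241 m/s
dv2 = sqrt(mu/r2)*(1 - sqrt(2*r1/(r1+r2))) = 1321.2687 m/s
total dv = |dv1| + |dv2| = 2019.4241 + 1321.2687 = 3340.6929 m/s = 3.3407 km/s

3.3407 km/s


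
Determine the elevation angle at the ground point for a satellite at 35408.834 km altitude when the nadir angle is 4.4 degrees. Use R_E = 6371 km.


r = R_E + alt = 41779.8340 km
Law of sines in the satellite / Earth-center / ground-point triangle:
  sin(nadir)/R_E = sin(90 + el)/r  =>  cos(el) = (r/R_E)*sin(nadir)
cos(el) = (41779.8340 / 6371.0000) * sin(4.4 deg) = 0.5031091
el = arccos(0.5031091) = 59.7941 deg
(Earth-central angle = 90 - nadir - el = 25.8059 deg)

59.7941 degrees


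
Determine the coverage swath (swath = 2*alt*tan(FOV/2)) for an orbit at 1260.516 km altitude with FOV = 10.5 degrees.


FOV = 10.5 deg = 0.1832596 rad
swath = 2 * alt * tan(FOV/2) = 2 * 1260.516 * tan(0.09162979)
swath = 2 * 1260.516 * 0.09188709
swath = 231.6503 km

231.6503 km


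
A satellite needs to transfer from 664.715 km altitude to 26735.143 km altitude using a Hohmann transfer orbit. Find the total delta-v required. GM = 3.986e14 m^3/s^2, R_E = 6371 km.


r1 = 7035.7150 km = 7.035715e+06 m
r2 = 33106.1430 km = 3.3106143e+07 m
dv1 = sqrt(mu/r1)*(sqrt(2*r2/(r1+r2)) - 1) = 2139.9804 m/s
dv2 = sqrt(mu/r2)*(1 - sqrt(2*r1/(r1+r2))) = 1415.4805 m/s
total dv = |dv1| + |dv2| = 2139.9804 + 1415.4805 = 3555.4608 m/s = 3.5555 km/s

3.5555 km/s


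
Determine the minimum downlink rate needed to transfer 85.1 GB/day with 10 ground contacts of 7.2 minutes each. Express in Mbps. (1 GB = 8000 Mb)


total contact time = 10 * 7.2 * 60 = 4320.0000 s
data = 85.1 GB = 680800.0000 Mb
rate = 680800.0000 / 4320.0000 = 157.5926 Mbps

157.5926 Mbps


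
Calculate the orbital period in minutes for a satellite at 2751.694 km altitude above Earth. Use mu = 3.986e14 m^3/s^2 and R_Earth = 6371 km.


r = 9122.6940 km = 9.122694e+06 m
T = 2*pi*sqrt(r^3/mu) = 2*pi*sqrt(7.5922294e+20 / 3.986e14)
T = 8671.5330 s = 144.5256 min

144.5256 minutes


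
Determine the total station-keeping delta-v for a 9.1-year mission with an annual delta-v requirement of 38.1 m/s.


dV = rate * years = 38.1 * 9.1
dV = 346.7100 m/s

346.7100 m/s


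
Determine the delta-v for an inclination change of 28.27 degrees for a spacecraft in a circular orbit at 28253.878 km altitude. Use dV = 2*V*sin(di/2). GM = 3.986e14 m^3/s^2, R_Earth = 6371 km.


r = 34624.8780 km = 3.4624878e+07 m
V = sqrt(mu/r) = 3392.9270 m/s
di = 28.27 deg = 0.4934046 rad
dV = 2*V*sin(di/2) = 2*3392.9270*sin(0.2467023)
dV = 1657.1560 m/s = 1.6572 km/s

1.6572 km/s


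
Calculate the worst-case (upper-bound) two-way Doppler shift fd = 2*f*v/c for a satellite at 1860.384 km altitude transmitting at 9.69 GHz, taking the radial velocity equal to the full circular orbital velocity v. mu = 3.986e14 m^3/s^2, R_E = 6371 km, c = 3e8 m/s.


r = 8.231384e+06 m
v = sqrt(mu/r) = 6958.7657 m/s (worst-case radial velocity)
f = 9.69 GHz = 9.69e+09 Hz
fd = 2*f*v/c = 2*9.69e+09*6958.7657/3.0e+08
fd = 449536.2662 Hz

449536.2662 Hz


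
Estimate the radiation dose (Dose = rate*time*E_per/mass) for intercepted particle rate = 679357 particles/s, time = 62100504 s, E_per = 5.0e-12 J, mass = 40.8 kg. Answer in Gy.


Total energy deposited = rate * time * E_per
  = 679357 * 62100504 * 5.0e-12 = 210.9421 J
Dose = E_total / mass = 210.9421 / 40.8
Dose = 5.1701 Gy

5.1701 Gy


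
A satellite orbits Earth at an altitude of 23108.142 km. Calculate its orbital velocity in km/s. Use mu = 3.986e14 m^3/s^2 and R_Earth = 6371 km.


r = R_E + alt = 6371.0 + 23108.142 = 29479.1420 km = 2.9479142e+07 m
v = sqrt(mu/r) = sqrt(3.986e14 / 2.9479142e+07) = 3677.1490 m/s = 3.6771 km/s

3.6771 km/s


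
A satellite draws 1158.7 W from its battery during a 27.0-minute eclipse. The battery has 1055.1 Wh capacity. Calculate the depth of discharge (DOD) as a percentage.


E_used = P * t / 60 = 1158.7 * 27.0 / 60 = 521.4150 Wh
DOD = E_used / E_total * 100 = 521.4150 / 1055.1 * 100
DOD = 49.4185 %

49.4185 %


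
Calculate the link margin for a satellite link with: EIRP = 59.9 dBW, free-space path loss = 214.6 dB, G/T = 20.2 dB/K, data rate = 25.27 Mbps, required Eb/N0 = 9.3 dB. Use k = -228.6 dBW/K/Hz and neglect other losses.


C/N0 = EIRP - FSPL + G/T - k = 59.9 - 214.6 + 20.2 - (-228.6)
C/N0 = 94.1000 dB-Hz
R_b = 25.27 Mbps = 2.527e+07 bps -> 10*log10(R_b) = 74.0261 dB-Hz
Eb/N0 = C/N0 - 10*log10(R_b) = 94.1000 - 74.0261 = 20.0739 dB
Margin = Eb/N0 - Eb/N0_req = 20.0739 - 9.3 = 10.7739 dB (link closes)

10.7739 dB


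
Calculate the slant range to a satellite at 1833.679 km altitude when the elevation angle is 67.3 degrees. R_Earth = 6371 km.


h = 1833.679 km, el = 67.3 deg
d = -R_E*sin(el) + sqrt((R_E*sin(el))^2 + 2*R_E*h + h^2)
d = -6371.0000*sin(1.1746) + sqrt((6371.0000*0.9225381)^2 + 2*6371.0000*1833.679 + 1833.679^2)
d = 1950.1536 km

1950.1536 km


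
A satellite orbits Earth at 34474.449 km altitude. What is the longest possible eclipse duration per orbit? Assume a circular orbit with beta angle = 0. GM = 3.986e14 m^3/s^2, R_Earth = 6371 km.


r = 40845.4490 km
T = 1369.2271 min
Eclipse fraction = arcsin(R_E/r)/pi = arcsin(6371.0000/40845.4490)/pi
= arcsin(0.1559782)/pi = 0.04985296
Eclipse duration = 0.04985296 * 1369.2271 = 68.2600 min

68.2600 minutes


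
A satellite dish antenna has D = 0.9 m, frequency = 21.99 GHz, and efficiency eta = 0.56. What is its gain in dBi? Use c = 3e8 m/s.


lambda = c/f = 3e8 / 2.199e+10 = 0.01364256 m
G = eta*(pi*D/lambda)^2 = 0.56*(pi*0.9/0.01364256)^2
G = 24053.6363 (linear)
G = 10*log10(24053.6363) = 43.8118 dBi

43.8118 dBi


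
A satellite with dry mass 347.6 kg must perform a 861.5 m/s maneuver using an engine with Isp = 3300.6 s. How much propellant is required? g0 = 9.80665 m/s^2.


ve = Isp * g0 = 3300.6 * 9.80665 = 32367.828990 m/s
mass ratio = exp(dv/ve) = exp(861.5/32367.828990) = 1.02697330
m_prop = m_dry * (mr - 1) = 347.6 * (1.02697330 - 1)
m_prop = 9.3759 kg

9.3759 kg


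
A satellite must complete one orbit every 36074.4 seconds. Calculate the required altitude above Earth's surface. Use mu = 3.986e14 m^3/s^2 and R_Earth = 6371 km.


T = 36074.4 s
r = (mu*T^2/(4*pi^2))^(1/3) = (3.986e14 * 36074.4^2 / (4*pi^2))^(1/3)
r = 2.3597098e+07 m = 23597.0980 km
alt = r - R_E = 23597.0980 - 6371 = 17226.0980 km

17226.0980 km


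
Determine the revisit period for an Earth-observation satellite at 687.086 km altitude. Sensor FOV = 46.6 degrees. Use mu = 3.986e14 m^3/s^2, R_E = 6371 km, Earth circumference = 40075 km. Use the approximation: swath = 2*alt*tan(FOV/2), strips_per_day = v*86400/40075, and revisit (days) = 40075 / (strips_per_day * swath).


swath = 2*687.086*tan(0.4066617) = 591.8120 km
v = sqrt(mu/r) = 7514.9341 m/s = 7.5149 km/s
strips/day = v*86400/40075 = 7.5149*86400/40075 = 16.2019
coverage/day = strips * swath = 16.2019 * 591.8120 = 9588.4658 km
revisit = 40075 / 9588.4658 = 4.1795 days

4.1795 days


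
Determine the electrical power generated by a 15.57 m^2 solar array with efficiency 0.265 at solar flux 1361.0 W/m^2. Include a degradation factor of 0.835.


P = area * eta * S * degradation
P = 15.57 * 0.265 * 1361.0 * 0.835
P = 4688.9876 W

4688.9876 W


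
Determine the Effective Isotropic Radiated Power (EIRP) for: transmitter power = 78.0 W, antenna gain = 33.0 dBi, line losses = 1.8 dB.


Pt = 78.0 W = 18.9209 dBW
EIRP = Pt_dBW + Gt - losses = 18.9209 + 33.0 - 1.8 = 50.1209 dBW

50.1209 dBW


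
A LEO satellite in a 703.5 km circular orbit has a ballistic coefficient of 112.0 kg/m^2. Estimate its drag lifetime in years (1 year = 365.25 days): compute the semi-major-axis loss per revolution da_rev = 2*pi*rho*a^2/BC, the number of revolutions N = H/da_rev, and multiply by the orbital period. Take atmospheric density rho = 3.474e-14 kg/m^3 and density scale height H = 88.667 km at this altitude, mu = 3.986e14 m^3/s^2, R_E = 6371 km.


a = R_E + alt = 7074.5000 km = 7.0745e+06 m
da_rev = 2*pi*rho*a^2/BC = 2*pi*3.474e-14*(7.0745e+06)^2/112.0 = 0.0975400922 m per revolution
N = H/da_rev = 88667.0000 m / 0.0975400922 m = 909031.3329 revolutions
P = 2*pi*sqrt(a^3/mu) = 5921.8152 s
lifetime = N*P = 909031.3329 * 5921.8152 = 5.3831155e+09 s = 62304.5779 days
years = 62304.5779 / 365.25 = 170.5806 years

170.5806 years


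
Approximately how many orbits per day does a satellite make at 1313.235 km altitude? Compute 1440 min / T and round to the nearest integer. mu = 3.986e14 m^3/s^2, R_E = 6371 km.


r = 7.684235e+06 m
T = 2*pi*sqrt(r^3/mu) = 6703.6631 s = 111.7277 min
revs/day = 1440 / 111.7277 = 12.8885
Rounded: 13 revolutions per day

13 revolutions per day


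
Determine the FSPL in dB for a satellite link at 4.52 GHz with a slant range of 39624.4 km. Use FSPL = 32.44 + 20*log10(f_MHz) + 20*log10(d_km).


f = 4.52 GHz = 4520.0000 MHz
d = 39624.4 km
FSPL = 32.44 + 20*log10(4520.0000) + 20*log10(39624.4)
FSPL = 32.44 + 73.1028 + 91.9593
FSPL = 197.5020 dB

197.5020 dB


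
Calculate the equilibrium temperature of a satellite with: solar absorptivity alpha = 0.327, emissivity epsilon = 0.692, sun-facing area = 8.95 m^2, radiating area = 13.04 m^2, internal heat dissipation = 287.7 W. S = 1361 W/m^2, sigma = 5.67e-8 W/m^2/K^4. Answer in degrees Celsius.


Numerator = alpha*S*A_sun + Q_int = 0.327*1361*8.95 + 287.7 = 4270.8706 W
Denominator = eps*sigma*A_rad = 0.692*5.67e-8*13.04 = 5.1164266e-07 W/K^4
T^4 = 8.3473702e+09 K^4
T = 302.2647 K = 29.1147 C

29.1147 degrees Celsius


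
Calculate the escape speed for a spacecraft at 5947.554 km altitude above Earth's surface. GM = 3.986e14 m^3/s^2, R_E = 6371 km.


r = 6371.0 + 5947.554 = 12318.5540 km = 1.2318554e+07 m
v_esc = sqrt(2*mu/r) = sqrt(2*3.986e14 / 1.2318554e+07)
v_esc = 8044.5875 m/s = 8.0446 km/s

8.0446 km/s


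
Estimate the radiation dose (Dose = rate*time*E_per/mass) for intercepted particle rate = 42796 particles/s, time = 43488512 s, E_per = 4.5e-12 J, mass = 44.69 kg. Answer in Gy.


Total energy deposited = rate * time * E_per
  = 42796 * 43488512 * 4.5e-12 = 8.3751 J
Dose = E_total / mass = 8.3751 / 44.69
Dose = 0.1874044 Gy

0.1874 Gy


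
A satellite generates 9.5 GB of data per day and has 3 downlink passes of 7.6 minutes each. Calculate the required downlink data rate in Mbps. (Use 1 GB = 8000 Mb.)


total contact time = 3 * 7.6 * 60 = 1368.0000 s
data = 9.5 GB = 76000.0000 Mb
rate = 76000.0000 / 1368.0000 = 55.5556 Mbps

55.5556 Mbps


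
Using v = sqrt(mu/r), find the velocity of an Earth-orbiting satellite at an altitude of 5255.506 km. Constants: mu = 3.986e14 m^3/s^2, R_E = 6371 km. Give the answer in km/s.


r = R_E + alt = 6371.0 + 5255.506 = 11626.5060 km = 1.1626506e+07 m
v = sqrt(mu/r) = sqrt(3.986e14 / 1.1626506e+07) = 5855.2310 m/s = 5.8552 km/s

5.8552 km/s


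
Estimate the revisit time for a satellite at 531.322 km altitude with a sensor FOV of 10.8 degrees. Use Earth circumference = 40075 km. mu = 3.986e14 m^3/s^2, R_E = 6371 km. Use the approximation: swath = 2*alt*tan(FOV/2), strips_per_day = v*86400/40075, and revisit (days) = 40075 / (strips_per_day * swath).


swath = 2*531.322*tan(0.09424778) = 100.4494 km
v = sqrt(mu/r) = 7599.2554 m/s = 7.5993 km/s
strips/day = v*86400/40075 = 7.5993*86400/40075 = 16.3837
coverage/day = strips * swath = 16.3837 * 100.4494 = 1645.7306 km
revisit = 40075 / 1645.7306 = 24.3509 days

24.3509 days


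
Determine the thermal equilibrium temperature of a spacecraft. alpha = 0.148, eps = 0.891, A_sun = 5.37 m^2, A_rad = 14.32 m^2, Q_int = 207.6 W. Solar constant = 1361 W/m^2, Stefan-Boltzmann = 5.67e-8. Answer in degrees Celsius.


Numerator = alpha*S*A_sun + Q_int = 0.148*1361*5.37 + 207.6 = 1289.2684 W
Denominator = eps*sigma*A_rad = 0.891*5.67e-8*14.32 = 7.234421e-07 W/K^4
T^4 = 1.7821307e+09 K^4
T = 205.4636 K = -67.6864 C

-67.6864 degrees Celsius


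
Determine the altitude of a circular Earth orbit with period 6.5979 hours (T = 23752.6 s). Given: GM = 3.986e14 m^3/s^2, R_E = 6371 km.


T = 23752.6 s
r = (mu*T^2/(4*pi^2))^(1/3) = (3.986e14 * 23752.6^2 / (4*pi^2))^(1/3)
r = 1.785939e+07 m = 17859.3901 km
alt = r - R_E = 17859.3901 - 6371 = 11488.3901 km

11488.3901 km


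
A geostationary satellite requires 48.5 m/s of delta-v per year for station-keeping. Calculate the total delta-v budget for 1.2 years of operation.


dV = rate * years = 48.5 * 1.2
dV = 58.2000 m/s

58.2000 m/s


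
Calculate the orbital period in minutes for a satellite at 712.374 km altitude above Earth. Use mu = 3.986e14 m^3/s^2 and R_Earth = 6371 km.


r = 7083.3740 km = 7.083374e+06 m
T = 2*pi*sqrt(r^3/mu) = 2*pi*sqrt(3.5540253e+20 / 3.986e14)
T = 5932.9608 s = 98.8827 min

98.8827 minutes


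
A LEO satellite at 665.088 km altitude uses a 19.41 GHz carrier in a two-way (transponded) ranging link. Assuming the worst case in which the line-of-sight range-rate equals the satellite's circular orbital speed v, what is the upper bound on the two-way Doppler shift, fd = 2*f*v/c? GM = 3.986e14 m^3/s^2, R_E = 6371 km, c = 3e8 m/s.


r = 7.036088e+06 m
v = sqrt(mu/r) = 7526.6724 m/s (worst-case radial velocity)
f = 19.41 GHz = 1.941e+10 Hz
fd = 2*f*v/c = 2*1.941e+10*7526.6724/3.0e+08
fd = 973951.4136 Hz

973951.4136 Hz


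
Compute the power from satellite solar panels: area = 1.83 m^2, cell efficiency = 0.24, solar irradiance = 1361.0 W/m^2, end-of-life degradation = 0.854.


P = area * eta * S * degradation
P = 1.83 * 0.24 * 1361.0 * 0.854
P = 510.4795 W

510.4795 W
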